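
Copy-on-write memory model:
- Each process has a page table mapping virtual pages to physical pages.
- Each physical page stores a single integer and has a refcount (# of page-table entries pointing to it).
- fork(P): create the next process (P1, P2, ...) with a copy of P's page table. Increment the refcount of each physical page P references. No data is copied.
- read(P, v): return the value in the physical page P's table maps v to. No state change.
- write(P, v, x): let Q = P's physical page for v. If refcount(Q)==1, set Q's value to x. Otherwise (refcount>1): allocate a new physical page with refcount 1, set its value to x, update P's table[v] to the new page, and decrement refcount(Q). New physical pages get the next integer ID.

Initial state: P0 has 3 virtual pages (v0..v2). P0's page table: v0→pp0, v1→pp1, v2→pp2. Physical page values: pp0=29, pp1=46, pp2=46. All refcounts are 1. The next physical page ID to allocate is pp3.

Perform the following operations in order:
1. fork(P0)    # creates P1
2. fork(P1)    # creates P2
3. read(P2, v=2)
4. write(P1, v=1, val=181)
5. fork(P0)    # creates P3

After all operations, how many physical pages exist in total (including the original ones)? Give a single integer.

Answer: 4

Derivation:
Op 1: fork(P0) -> P1. 3 ppages; refcounts: pp0:2 pp1:2 pp2:2
Op 2: fork(P1) -> P2. 3 ppages; refcounts: pp0:3 pp1:3 pp2:3
Op 3: read(P2, v2) -> 46. No state change.
Op 4: write(P1, v1, 181). refcount(pp1)=3>1 -> COPY to pp3. 4 ppages; refcounts: pp0:3 pp1:2 pp2:3 pp3:1
Op 5: fork(P0) -> P3. 4 ppages; refcounts: pp0:4 pp1:3 pp2:4 pp3:1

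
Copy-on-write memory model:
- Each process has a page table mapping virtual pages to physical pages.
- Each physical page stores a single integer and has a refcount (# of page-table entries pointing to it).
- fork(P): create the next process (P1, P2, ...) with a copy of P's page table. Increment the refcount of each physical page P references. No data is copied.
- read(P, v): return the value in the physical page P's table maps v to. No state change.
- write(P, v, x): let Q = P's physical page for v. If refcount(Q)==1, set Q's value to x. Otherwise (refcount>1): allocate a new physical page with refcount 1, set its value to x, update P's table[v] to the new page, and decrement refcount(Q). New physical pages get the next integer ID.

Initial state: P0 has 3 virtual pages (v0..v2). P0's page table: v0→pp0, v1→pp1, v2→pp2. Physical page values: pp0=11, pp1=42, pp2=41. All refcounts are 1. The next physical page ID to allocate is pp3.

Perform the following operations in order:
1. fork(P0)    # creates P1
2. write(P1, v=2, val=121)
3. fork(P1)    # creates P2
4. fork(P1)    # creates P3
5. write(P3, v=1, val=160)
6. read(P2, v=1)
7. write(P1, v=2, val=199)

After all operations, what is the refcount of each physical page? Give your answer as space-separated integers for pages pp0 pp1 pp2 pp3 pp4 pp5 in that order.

Op 1: fork(P0) -> P1. 3 ppages; refcounts: pp0:2 pp1:2 pp2:2
Op 2: write(P1, v2, 121). refcount(pp2)=2>1 -> COPY to pp3. 4 ppages; refcounts: pp0:2 pp1:2 pp2:1 pp3:1
Op 3: fork(P1) -> P2. 4 ppages; refcounts: pp0:3 pp1:3 pp2:1 pp3:2
Op 4: fork(P1) -> P3. 4 ppages; refcounts: pp0:4 pp1:4 pp2:1 pp3:3
Op 5: write(P3, v1, 160). refcount(pp1)=4>1 -> COPY to pp4. 5 ppages; refcounts: pp0:4 pp1:3 pp2:1 pp3:3 pp4:1
Op 6: read(P2, v1) -> 42. No state change.
Op 7: write(P1, v2, 199). refcount(pp3)=3>1 -> COPY to pp5. 6 ppages; refcounts: pp0:4 pp1:3 pp2:1 pp3:2 pp4:1 pp5:1

Answer: 4 3 1 2 1 1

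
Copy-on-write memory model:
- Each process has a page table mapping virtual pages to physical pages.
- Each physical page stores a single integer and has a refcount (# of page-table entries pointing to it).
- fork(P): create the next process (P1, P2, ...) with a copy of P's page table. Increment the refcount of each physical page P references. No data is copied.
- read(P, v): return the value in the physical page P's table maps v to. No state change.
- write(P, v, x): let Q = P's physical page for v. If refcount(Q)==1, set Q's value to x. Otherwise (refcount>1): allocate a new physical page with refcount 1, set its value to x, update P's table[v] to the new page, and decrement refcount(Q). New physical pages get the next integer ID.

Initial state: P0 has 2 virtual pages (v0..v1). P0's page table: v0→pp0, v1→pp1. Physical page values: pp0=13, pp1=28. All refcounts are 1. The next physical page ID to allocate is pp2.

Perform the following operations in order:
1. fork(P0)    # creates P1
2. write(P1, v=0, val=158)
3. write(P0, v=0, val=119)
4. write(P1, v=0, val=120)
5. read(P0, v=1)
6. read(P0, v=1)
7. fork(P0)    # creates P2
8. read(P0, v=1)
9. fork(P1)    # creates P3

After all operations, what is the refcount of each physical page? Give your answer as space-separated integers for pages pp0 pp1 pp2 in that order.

Op 1: fork(P0) -> P1. 2 ppages; refcounts: pp0:2 pp1:2
Op 2: write(P1, v0, 158). refcount(pp0)=2>1 -> COPY to pp2. 3 ppages; refcounts: pp0:1 pp1:2 pp2:1
Op 3: write(P0, v0, 119). refcount(pp0)=1 -> write in place. 3 ppages; refcounts: pp0:1 pp1:2 pp2:1
Op 4: write(P1, v0, 120). refcount(pp2)=1 -> write in place. 3 ppages; refcounts: pp0:1 pp1:2 pp2:1
Op 5: read(P0, v1) -> 28. No state change.
Op 6: read(P0, v1) -> 28. No state change.
Op 7: fork(P0) -> P2. 3 ppages; refcounts: pp0:2 pp1:3 pp2:1
Op 8: read(P0, v1) -> 28. No state change.
Op 9: fork(P1) -> P3. 3 ppages; refcounts: pp0:2 pp1:4 pp2:2

Answer: 2 4 2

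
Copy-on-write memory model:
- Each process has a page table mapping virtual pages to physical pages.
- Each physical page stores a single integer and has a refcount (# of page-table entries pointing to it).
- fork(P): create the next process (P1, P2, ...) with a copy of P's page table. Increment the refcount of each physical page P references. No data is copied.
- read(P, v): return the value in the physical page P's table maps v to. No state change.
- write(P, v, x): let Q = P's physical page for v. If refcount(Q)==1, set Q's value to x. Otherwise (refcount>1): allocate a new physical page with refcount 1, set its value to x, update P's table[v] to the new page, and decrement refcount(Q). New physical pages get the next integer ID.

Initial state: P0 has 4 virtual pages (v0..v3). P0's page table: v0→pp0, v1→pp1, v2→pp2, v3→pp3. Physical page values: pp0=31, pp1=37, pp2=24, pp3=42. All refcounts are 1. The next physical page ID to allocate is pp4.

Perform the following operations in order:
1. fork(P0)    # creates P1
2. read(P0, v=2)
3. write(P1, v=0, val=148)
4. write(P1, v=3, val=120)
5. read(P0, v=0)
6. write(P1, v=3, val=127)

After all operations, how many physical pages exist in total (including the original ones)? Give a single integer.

Op 1: fork(P0) -> P1. 4 ppages; refcounts: pp0:2 pp1:2 pp2:2 pp3:2
Op 2: read(P0, v2) -> 24. No state change.
Op 3: write(P1, v0, 148). refcount(pp0)=2>1 -> COPY to pp4. 5 ppages; refcounts: pp0:1 pp1:2 pp2:2 pp3:2 pp4:1
Op 4: write(P1, v3, 120). refcount(pp3)=2>1 -> COPY to pp5. 6 ppages; refcounts: pp0:1 pp1:2 pp2:2 pp3:1 pp4:1 pp5:1
Op 5: read(P0, v0) -> 31. No state change.
Op 6: write(P1, v3, 127). refcount(pp5)=1 -> write in place. 6 ppages; refcounts: pp0:1 pp1:2 pp2:2 pp3:1 pp4:1 pp5:1

Answer: 6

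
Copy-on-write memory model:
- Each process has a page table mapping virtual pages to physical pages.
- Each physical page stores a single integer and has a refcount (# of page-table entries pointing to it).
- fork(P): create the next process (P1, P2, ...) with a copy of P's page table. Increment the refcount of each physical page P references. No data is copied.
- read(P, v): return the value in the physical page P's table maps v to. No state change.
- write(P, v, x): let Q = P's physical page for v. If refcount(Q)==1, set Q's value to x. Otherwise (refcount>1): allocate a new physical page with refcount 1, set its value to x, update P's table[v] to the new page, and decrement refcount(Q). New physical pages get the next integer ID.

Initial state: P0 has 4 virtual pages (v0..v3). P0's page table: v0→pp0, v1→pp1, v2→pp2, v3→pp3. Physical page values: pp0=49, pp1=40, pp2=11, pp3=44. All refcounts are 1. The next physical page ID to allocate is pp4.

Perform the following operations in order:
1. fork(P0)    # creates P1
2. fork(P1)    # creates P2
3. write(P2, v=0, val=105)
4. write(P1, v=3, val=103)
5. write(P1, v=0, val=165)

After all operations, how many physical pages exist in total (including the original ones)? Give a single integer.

Op 1: fork(P0) -> P1. 4 ppages; refcounts: pp0:2 pp1:2 pp2:2 pp3:2
Op 2: fork(P1) -> P2. 4 ppages; refcounts: pp0:3 pp1:3 pp2:3 pp3:3
Op 3: write(P2, v0, 105). refcount(pp0)=3>1 -> COPY to pp4. 5 ppages; refcounts: pp0:2 pp1:3 pp2:3 pp3:3 pp4:1
Op 4: write(P1, v3, 103). refcount(pp3)=3>1 -> COPY to pp5. 6 ppages; refcounts: pp0:2 pp1:3 pp2:3 pp3:2 pp4:1 pp5:1
Op 5: write(P1, v0, 165). refcount(pp0)=2>1 -> COPY to pp6. 7 ppages; refcounts: pp0:1 pp1:3 pp2:3 pp3:2 pp4:1 pp5:1 pp6:1

Answer: 7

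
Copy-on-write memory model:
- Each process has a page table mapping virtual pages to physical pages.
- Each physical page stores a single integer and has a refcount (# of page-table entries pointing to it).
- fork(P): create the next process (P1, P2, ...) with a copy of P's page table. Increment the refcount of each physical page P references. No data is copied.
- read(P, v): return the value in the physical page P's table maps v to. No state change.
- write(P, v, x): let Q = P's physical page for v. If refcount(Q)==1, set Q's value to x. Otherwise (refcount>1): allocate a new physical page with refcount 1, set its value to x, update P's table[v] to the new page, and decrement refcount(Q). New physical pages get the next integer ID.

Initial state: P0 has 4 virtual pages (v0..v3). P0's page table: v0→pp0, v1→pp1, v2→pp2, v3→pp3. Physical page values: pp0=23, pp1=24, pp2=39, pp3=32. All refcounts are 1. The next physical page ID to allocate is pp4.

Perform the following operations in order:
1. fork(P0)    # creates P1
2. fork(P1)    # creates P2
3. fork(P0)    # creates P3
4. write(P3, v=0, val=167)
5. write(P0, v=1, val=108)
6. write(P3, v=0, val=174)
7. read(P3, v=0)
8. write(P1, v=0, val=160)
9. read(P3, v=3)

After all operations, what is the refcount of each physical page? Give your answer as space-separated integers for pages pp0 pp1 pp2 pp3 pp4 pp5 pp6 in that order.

Answer: 2 3 4 4 1 1 1

Derivation:
Op 1: fork(P0) -> P1. 4 ppages; refcounts: pp0:2 pp1:2 pp2:2 pp3:2
Op 2: fork(P1) -> P2. 4 ppages; refcounts: pp0:3 pp1:3 pp2:3 pp3:3
Op 3: fork(P0) -> P3. 4 ppages; refcounts: pp0:4 pp1:4 pp2:4 pp3:4
Op 4: write(P3, v0, 167). refcount(pp0)=4>1 -> COPY to pp4. 5 ppages; refcounts: pp0:3 pp1:4 pp2:4 pp3:4 pp4:1
Op 5: write(P0, v1, 108). refcount(pp1)=4>1 -> COPY to pp5. 6 ppages; refcounts: pp0:3 pp1:3 pp2:4 pp3:4 pp4:1 pp5:1
Op 6: write(P3, v0, 174). refcount(pp4)=1 -> write in place. 6 ppages; refcounts: pp0:3 pp1:3 pp2:4 pp3:4 pp4:1 pp5:1
Op 7: read(P3, v0) -> 174. No state change.
Op 8: write(P1, v0, 160). refcount(pp0)=3>1 -> COPY to pp6. 7 ppages; refcounts: pp0:2 pp1:3 pp2:4 pp3:4 pp4:1 pp5:1 pp6:1
Op 9: read(P3, v3) -> 32. No state change.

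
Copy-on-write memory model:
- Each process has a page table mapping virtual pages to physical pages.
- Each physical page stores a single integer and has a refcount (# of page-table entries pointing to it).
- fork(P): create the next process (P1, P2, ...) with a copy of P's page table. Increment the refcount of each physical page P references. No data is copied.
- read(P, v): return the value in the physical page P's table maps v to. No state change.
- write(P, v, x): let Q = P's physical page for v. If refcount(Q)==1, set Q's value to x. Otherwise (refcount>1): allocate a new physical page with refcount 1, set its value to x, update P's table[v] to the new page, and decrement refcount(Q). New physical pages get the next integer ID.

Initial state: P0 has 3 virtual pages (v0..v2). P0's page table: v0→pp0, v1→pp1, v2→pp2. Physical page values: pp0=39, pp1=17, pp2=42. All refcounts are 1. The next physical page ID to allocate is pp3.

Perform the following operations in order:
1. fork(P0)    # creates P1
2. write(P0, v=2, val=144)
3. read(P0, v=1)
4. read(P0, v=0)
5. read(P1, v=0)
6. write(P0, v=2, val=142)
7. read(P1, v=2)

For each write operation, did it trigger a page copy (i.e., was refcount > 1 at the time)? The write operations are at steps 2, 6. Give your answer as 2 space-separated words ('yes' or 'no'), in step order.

Op 1: fork(P0) -> P1. 3 ppages; refcounts: pp0:2 pp1:2 pp2:2
Op 2: write(P0, v2, 144). refcount(pp2)=2>1 -> COPY to pp3. 4 ppages; refcounts: pp0:2 pp1:2 pp2:1 pp3:1
Op 3: read(P0, v1) -> 17. No state change.
Op 4: read(P0, v0) -> 39. No state change.
Op 5: read(P1, v0) -> 39. No state change.
Op 6: write(P0, v2, 142). refcount(pp3)=1 -> write in place. 4 ppages; refcounts: pp0:2 pp1:2 pp2:1 pp3:1
Op 7: read(P1, v2) -> 42. No state change.

yes no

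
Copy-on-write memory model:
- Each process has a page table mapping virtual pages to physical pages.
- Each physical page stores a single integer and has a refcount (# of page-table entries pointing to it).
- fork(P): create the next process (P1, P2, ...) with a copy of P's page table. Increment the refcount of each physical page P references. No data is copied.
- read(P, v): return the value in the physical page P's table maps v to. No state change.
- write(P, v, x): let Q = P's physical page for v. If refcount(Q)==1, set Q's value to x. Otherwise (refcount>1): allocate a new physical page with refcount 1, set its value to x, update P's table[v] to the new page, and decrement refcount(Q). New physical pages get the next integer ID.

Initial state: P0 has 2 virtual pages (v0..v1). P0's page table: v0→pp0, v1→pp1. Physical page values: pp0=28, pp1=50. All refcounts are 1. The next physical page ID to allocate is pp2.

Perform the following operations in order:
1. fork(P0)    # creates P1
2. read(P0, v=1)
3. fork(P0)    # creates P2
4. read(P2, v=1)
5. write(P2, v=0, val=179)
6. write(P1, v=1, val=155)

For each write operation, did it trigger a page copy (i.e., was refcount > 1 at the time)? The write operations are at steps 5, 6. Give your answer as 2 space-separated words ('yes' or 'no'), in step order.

Op 1: fork(P0) -> P1. 2 ppages; refcounts: pp0:2 pp1:2
Op 2: read(P0, v1) -> 50. No state change.
Op 3: fork(P0) -> P2. 2 ppages; refcounts: pp0:3 pp1:3
Op 4: read(P2, v1) -> 50. No state change.
Op 5: write(P2, v0, 179). refcount(pp0)=3>1 -> COPY to pp2. 3 ppages; refcounts: pp0:2 pp1:3 pp2:1
Op 6: write(P1, v1, 155). refcount(pp1)=3>1 -> COPY to pp3. 4 ppages; refcounts: pp0:2 pp1:2 pp2:1 pp3:1

yes yes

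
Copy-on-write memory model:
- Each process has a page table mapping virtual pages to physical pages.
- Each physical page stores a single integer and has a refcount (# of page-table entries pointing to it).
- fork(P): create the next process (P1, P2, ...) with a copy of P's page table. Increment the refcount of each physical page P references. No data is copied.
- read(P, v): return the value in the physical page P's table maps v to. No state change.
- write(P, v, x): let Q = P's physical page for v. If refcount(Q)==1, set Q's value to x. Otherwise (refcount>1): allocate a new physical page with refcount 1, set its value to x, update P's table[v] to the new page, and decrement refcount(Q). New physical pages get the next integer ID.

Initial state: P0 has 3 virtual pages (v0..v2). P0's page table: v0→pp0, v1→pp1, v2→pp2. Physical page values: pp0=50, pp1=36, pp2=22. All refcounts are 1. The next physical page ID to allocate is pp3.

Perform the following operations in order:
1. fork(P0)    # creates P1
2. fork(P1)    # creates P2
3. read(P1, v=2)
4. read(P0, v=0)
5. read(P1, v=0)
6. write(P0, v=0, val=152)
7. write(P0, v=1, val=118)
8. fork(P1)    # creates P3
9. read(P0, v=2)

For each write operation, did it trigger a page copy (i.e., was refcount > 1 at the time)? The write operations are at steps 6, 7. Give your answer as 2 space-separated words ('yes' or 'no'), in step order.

Op 1: fork(P0) -> P1. 3 ppages; refcounts: pp0:2 pp1:2 pp2:2
Op 2: fork(P1) -> P2. 3 ppages; refcounts: pp0:3 pp1:3 pp2:3
Op 3: read(P1, v2) -> 22. No state change.
Op 4: read(P0, v0) -> 50. No state change.
Op 5: read(P1, v0) -> 50. No state change.
Op 6: write(P0, v0, 152). refcount(pp0)=3>1 -> COPY to pp3. 4 ppages; refcounts: pp0:2 pp1:3 pp2:3 pp3:1
Op 7: write(P0, v1, 118). refcount(pp1)=3>1 -> COPY to pp4. 5 ppages; refcounts: pp0:2 pp1:2 pp2:3 pp3:1 pp4:1
Op 8: fork(P1) -> P3. 5 ppages; refcounts: pp0:3 pp1:3 pp2:4 pp3:1 pp4:1
Op 9: read(P0, v2) -> 22. No state change.

yes yes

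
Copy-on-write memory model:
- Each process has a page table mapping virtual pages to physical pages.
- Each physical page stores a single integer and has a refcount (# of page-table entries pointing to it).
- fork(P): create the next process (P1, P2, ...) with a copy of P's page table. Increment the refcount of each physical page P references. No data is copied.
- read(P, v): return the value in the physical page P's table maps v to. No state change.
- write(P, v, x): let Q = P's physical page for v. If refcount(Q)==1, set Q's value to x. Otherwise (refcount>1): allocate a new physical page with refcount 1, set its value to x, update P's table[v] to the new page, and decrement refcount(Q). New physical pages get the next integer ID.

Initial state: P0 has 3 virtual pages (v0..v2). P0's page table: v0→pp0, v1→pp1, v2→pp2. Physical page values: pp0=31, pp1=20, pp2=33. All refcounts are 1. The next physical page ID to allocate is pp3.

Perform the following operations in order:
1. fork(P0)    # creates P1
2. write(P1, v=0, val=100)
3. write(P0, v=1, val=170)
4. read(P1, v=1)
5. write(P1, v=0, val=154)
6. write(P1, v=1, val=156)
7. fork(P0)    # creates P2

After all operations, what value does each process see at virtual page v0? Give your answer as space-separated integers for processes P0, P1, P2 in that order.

Op 1: fork(P0) -> P1. 3 ppages; refcounts: pp0:2 pp1:2 pp2:2
Op 2: write(P1, v0, 100). refcount(pp0)=2>1 -> COPY to pp3. 4 ppages; refcounts: pp0:1 pp1:2 pp2:2 pp3:1
Op 3: write(P0, v1, 170). refcount(pp1)=2>1 -> COPY to pp4. 5 ppages; refcounts: pp0:1 pp1:1 pp2:2 pp3:1 pp4:1
Op 4: read(P1, v1) -> 20. No state change.
Op 5: write(P1, v0, 154). refcount(pp3)=1 -> write in place. 5 ppages; refcounts: pp0:1 pp1:1 pp2:2 pp3:1 pp4:1
Op 6: write(P1, v1, 156). refcount(pp1)=1 -> write in place. 5 ppages; refcounts: pp0:1 pp1:1 pp2:2 pp3:1 pp4:1
Op 7: fork(P0) -> P2. 5 ppages; refcounts: pp0:2 pp1:1 pp2:3 pp3:1 pp4:2
P0: v0 -> pp0 = 31
P1: v0 -> pp3 = 154
P2: v0 -> pp0 = 31

Answer: 31 154 31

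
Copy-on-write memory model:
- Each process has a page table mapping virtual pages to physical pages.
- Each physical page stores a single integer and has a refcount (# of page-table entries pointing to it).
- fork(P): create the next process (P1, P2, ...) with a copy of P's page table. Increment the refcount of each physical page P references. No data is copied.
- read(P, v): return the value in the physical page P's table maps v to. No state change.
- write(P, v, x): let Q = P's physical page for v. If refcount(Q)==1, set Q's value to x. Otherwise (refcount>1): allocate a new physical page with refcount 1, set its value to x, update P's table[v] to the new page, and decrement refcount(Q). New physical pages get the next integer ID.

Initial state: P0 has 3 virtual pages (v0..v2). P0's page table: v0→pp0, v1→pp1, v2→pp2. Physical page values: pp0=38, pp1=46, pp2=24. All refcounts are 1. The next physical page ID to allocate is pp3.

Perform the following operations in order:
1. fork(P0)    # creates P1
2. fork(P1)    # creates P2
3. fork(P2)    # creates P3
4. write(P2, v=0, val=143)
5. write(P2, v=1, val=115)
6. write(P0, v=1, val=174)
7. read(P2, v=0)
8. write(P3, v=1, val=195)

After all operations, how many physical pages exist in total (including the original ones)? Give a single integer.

Answer: 7

Derivation:
Op 1: fork(P0) -> P1. 3 ppages; refcounts: pp0:2 pp1:2 pp2:2
Op 2: fork(P1) -> P2. 3 ppages; refcounts: pp0:3 pp1:3 pp2:3
Op 3: fork(P2) -> P3. 3 ppages; refcounts: pp0:4 pp1:4 pp2:4
Op 4: write(P2, v0, 143). refcount(pp0)=4>1 -> COPY to pp3. 4 ppages; refcounts: pp0:3 pp1:4 pp2:4 pp3:1
Op 5: write(P2, v1, 115). refcount(pp1)=4>1 -> COPY to pp4. 5 ppages; refcounts: pp0:3 pp1:3 pp2:4 pp3:1 pp4:1
Op 6: write(P0, v1, 174). refcount(pp1)=3>1 -> COPY to pp5. 6 ppages; refcounts: pp0:3 pp1:2 pp2:4 pp3:1 pp4:1 pp5:1
Op 7: read(P2, v0) -> 143. No state change.
Op 8: write(P3, v1, 195). refcount(pp1)=2>1 -> COPY to pp6. 7 ppages; refcounts: pp0:3 pp1:1 pp2:4 pp3:1 pp4:1 pp5:1 pp6:1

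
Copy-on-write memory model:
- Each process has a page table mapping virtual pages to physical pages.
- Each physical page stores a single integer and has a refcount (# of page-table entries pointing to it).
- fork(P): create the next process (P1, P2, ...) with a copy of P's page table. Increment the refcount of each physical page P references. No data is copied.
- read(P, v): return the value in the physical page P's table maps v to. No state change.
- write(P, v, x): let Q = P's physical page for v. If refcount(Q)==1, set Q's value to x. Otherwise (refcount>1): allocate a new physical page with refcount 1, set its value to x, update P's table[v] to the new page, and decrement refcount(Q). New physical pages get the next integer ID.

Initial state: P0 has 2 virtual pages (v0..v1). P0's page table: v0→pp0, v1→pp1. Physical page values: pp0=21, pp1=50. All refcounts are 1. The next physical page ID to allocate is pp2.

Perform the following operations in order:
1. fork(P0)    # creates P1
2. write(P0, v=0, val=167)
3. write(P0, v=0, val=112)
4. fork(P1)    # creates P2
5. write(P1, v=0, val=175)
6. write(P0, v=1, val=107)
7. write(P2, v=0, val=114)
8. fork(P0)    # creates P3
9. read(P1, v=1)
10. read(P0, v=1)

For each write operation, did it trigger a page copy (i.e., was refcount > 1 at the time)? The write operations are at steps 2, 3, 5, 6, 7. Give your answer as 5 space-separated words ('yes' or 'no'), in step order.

Op 1: fork(P0) -> P1. 2 ppages; refcounts: pp0:2 pp1:2
Op 2: write(P0, v0, 167). refcount(pp0)=2>1 -> COPY to pp2. 3 ppages; refcounts: pp0:1 pp1:2 pp2:1
Op 3: write(P0, v0, 112). refcount(pp2)=1 -> write in place. 3 ppages; refcounts: pp0:1 pp1:2 pp2:1
Op 4: fork(P1) -> P2. 3 ppages; refcounts: pp0:2 pp1:3 pp2:1
Op 5: write(P1, v0, 175). refcount(pp0)=2>1 -> COPY to pp3. 4 ppages; refcounts: pp0:1 pp1:3 pp2:1 pp3:1
Op 6: write(P0, v1, 107). refcount(pp1)=3>1 -> COPY to pp4. 5 ppages; refcounts: pp0:1 pp1:2 pp2:1 pp3:1 pp4:1
Op 7: write(P2, v0, 114). refcount(pp0)=1 -> write in place. 5 ppages; refcounts: pp0:1 pp1:2 pp2:1 pp3:1 pp4:1
Op 8: fork(P0) -> P3. 5 ppages; refcounts: pp0:1 pp1:2 pp2:2 pp3:1 pp4:2
Op 9: read(P1, v1) -> 50. No state change.
Op 10: read(P0, v1) -> 107. No state change.

yes no yes yes no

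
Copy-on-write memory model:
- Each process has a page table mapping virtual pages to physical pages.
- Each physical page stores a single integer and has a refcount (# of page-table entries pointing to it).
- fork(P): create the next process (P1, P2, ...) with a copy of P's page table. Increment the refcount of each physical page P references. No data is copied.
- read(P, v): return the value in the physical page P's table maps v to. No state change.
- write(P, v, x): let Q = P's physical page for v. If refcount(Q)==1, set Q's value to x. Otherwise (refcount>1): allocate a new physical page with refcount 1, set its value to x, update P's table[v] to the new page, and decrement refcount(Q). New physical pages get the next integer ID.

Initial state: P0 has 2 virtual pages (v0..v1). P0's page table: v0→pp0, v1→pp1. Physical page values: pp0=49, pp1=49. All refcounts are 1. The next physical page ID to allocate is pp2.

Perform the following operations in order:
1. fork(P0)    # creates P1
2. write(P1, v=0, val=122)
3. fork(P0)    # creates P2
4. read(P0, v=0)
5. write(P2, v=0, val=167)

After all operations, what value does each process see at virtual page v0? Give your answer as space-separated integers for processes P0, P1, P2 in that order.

Op 1: fork(P0) -> P1. 2 ppages; refcounts: pp0:2 pp1:2
Op 2: write(P1, v0, 122). refcount(pp0)=2>1 -> COPY to pp2. 3 ppages; refcounts: pp0:1 pp1:2 pp2:1
Op 3: fork(P0) -> P2. 3 ppages; refcounts: pp0:2 pp1:3 pp2:1
Op 4: read(P0, v0) -> 49. No state change.
Op 5: write(P2, v0, 167). refcount(pp0)=2>1 -> COPY to pp3. 4 ppages; refcounts: pp0:1 pp1:3 pp2:1 pp3:1
P0: v0 -> pp0 = 49
P1: v0 -> pp2 = 122
P2: v0 -> pp3 = 167

Answer: 49 122 167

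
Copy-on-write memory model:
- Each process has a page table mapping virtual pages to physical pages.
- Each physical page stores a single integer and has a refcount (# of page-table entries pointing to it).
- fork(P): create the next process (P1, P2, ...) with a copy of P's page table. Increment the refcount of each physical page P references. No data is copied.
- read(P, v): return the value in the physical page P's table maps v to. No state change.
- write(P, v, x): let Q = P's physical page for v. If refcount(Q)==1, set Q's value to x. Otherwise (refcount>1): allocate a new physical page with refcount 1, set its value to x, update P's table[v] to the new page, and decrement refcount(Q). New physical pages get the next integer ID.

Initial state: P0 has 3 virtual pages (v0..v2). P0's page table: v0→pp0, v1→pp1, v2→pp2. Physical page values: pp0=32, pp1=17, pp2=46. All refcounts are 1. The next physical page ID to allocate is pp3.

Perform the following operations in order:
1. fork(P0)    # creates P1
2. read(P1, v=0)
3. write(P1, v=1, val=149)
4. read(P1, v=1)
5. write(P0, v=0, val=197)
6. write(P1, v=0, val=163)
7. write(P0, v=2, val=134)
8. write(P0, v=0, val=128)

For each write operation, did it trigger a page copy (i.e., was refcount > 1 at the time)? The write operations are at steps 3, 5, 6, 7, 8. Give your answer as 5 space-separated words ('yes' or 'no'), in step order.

Op 1: fork(P0) -> P1. 3 ppages; refcounts: pp0:2 pp1:2 pp2:2
Op 2: read(P1, v0) -> 32. No state change.
Op 3: write(P1, v1, 149). refcount(pp1)=2>1 -> COPY to pp3. 4 ppages; refcounts: pp0:2 pp1:1 pp2:2 pp3:1
Op 4: read(P1, v1) -> 149. No state change.
Op 5: write(P0, v0, 197). refcount(pp0)=2>1 -> COPY to pp4. 5 ppages; refcounts: pp0:1 pp1:1 pp2:2 pp3:1 pp4:1
Op 6: write(P1, v0, 163). refcount(pp0)=1 -> write in place. 5 ppages; refcounts: pp0:1 pp1:1 pp2:2 pp3:1 pp4:1
Op 7: write(P0, v2, 134). refcount(pp2)=2>1 -> COPY to pp5. 6 ppages; refcounts: pp0:1 pp1:1 pp2:1 pp3:1 pp4:1 pp5:1
Op 8: write(P0, v0, 128). refcount(pp4)=1 -> write in place. 6 ppages; refcounts: pp0:1 pp1:1 pp2:1 pp3:1 pp4:1 pp5:1

yes yes no yes no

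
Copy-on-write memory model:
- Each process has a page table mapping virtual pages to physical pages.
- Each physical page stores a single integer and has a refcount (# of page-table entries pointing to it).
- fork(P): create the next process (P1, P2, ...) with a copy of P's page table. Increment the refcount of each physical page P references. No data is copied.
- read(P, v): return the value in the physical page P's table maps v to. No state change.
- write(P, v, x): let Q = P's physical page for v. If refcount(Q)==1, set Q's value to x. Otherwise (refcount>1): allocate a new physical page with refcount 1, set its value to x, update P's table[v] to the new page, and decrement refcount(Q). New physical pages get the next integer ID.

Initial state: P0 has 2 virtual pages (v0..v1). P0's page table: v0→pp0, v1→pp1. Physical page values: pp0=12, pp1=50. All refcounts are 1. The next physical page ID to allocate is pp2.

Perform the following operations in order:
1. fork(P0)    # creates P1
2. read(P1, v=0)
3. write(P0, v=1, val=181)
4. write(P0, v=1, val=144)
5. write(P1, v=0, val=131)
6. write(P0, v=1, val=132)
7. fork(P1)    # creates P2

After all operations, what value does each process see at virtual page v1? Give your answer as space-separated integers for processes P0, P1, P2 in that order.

Op 1: fork(P0) -> P1. 2 ppages; refcounts: pp0:2 pp1:2
Op 2: read(P1, v0) -> 12. No state change.
Op 3: write(P0, v1, 181). refcount(pp1)=2>1 -> COPY to pp2. 3 ppages; refcounts: pp0:2 pp1:1 pp2:1
Op 4: write(P0, v1, 144). refcount(pp2)=1 -> write in place. 3 ppages; refcounts: pp0:2 pp1:1 pp2:1
Op 5: write(P1, v0, 131). refcount(pp0)=2>1 -> COPY to pp3. 4 ppages; refcounts: pp0:1 pp1:1 pp2:1 pp3:1
Op 6: write(P0, v1, 132). refcount(pp2)=1 -> write in place. 4 ppages; refcounts: pp0:1 pp1:1 pp2:1 pp3:1
Op 7: fork(P1) -> P2. 4 ppages; refcounts: pp0:1 pp1:2 pp2:1 pp3:2
P0: v1 -> pp2 = 132
P1: v1 -> pp1 = 50
P2: v1 -> pp1 = 50

Answer: 132 50 50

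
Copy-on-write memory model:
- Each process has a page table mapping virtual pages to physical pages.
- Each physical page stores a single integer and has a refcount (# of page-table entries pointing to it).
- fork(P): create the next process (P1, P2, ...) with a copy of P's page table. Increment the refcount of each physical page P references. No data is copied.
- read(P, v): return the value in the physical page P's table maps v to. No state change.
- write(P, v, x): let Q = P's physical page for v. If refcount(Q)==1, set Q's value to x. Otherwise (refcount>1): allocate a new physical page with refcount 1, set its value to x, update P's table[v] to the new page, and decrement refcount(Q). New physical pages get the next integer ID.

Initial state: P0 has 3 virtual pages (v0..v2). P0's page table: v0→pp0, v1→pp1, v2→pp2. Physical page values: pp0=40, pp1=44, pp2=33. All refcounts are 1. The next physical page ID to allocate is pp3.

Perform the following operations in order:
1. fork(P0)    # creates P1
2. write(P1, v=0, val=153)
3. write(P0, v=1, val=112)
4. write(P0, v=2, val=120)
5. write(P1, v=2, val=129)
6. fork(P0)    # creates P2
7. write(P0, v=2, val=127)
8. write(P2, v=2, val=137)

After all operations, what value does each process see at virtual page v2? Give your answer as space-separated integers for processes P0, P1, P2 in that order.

Answer: 127 129 137

Derivation:
Op 1: fork(P0) -> P1. 3 ppages; refcounts: pp0:2 pp1:2 pp2:2
Op 2: write(P1, v0, 153). refcount(pp0)=2>1 -> COPY to pp3. 4 ppages; refcounts: pp0:1 pp1:2 pp2:2 pp3:1
Op 3: write(P0, v1, 112). refcount(pp1)=2>1 -> COPY to pp4. 5 ppages; refcounts: pp0:1 pp1:1 pp2:2 pp3:1 pp4:1
Op 4: write(P0, v2, 120). refcount(pp2)=2>1 -> COPY to pp5. 6 ppages; refcounts: pp0:1 pp1:1 pp2:1 pp3:1 pp4:1 pp5:1
Op 5: write(P1, v2, 129). refcount(pp2)=1 -> write in place. 6 ppages; refcounts: pp0:1 pp1:1 pp2:1 pp3:1 pp4:1 pp5:1
Op 6: fork(P0) -> P2. 6 ppages; refcounts: pp0:2 pp1:1 pp2:1 pp3:1 pp4:2 pp5:2
Op 7: write(P0, v2, 127). refcount(pp5)=2>1 -> COPY to pp6. 7 ppages; refcounts: pp0:2 pp1:1 pp2:1 pp3:1 pp4:2 pp5:1 pp6:1
Op 8: write(P2, v2, 137). refcount(pp5)=1 -> write in place. 7 ppages; refcounts: pp0:2 pp1:1 pp2:1 pp3:1 pp4:2 pp5:1 pp6:1
P0: v2 -> pp6 = 127
P1: v2 -> pp2 = 129
P2: v2 -> pp5 = 137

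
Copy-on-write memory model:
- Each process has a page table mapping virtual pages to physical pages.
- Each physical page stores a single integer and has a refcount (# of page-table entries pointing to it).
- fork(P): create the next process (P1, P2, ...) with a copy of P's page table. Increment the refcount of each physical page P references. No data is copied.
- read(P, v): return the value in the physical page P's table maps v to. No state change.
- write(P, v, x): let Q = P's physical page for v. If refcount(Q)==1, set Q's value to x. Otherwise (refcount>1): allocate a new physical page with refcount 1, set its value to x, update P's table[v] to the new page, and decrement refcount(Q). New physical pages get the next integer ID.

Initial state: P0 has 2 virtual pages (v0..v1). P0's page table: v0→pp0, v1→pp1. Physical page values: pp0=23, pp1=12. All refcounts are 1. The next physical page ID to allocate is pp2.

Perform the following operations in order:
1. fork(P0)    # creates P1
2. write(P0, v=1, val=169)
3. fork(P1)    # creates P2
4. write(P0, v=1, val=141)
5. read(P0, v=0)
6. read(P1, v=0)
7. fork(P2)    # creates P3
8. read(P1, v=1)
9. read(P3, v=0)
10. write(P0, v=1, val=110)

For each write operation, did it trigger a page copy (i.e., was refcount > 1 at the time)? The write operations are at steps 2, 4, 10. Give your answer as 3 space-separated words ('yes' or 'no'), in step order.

Op 1: fork(P0) -> P1. 2 ppages; refcounts: pp0:2 pp1:2
Op 2: write(P0, v1, 169). refcount(pp1)=2>1 -> COPY to pp2. 3 ppages; refcounts: pp0:2 pp1:1 pp2:1
Op 3: fork(P1) -> P2. 3 ppages; refcounts: pp0:3 pp1:2 pp2:1
Op 4: write(P0, v1, 141). refcount(pp2)=1 -> write in place. 3 ppages; refcounts: pp0:3 pp1:2 pp2:1
Op 5: read(P0, v0) -> 23. No state change.
Op 6: read(P1, v0) -> 23. No state change.
Op 7: fork(P2) -> P3. 3 ppages; refcounts: pp0:4 pp1:3 pp2:1
Op 8: read(P1, v1) -> 12. No state change.
Op 9: read(P3, v0) -> 23. No state change.
Op 10: write(P0, v1, 110). refcount(pp2)=1 -> write in place. 3 ppages; refcounts: pp0:4 pp1:3 pp2:1

yes no no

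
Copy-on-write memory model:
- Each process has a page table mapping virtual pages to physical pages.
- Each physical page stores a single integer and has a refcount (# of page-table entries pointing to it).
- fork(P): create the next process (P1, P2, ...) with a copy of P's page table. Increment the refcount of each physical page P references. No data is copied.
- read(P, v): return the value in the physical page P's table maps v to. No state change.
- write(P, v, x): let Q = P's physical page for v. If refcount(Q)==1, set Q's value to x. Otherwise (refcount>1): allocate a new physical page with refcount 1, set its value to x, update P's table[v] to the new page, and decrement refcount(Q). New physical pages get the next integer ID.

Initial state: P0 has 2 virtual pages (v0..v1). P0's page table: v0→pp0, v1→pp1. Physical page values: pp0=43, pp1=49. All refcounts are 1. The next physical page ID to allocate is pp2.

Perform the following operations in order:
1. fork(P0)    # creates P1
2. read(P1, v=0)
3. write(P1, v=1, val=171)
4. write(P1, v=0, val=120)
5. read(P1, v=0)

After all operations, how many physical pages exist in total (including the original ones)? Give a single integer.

Answer: 4

Derivation:
Op 1: fork(P0) -> P1. 2 ppages; refcounts: pp0:2 pp1:2
Op 2: read(P1, v0) -> 43. No state change.
Op 3: write(P1, v1, 171). refcount(pp1)=2>1 -> COPY to pp2. 3 ppages; refcounts: pp0:2 pp1:1 pp2:1
Op 4: write(P1, v0, 120). refcount(pp0)=2>1 -> COPY to pp3. 4 ppages; refcounts: pp0:1 pp1:1 pp2:1 pp3:1
Op 5: read(P1, v0) -> 120. No state change.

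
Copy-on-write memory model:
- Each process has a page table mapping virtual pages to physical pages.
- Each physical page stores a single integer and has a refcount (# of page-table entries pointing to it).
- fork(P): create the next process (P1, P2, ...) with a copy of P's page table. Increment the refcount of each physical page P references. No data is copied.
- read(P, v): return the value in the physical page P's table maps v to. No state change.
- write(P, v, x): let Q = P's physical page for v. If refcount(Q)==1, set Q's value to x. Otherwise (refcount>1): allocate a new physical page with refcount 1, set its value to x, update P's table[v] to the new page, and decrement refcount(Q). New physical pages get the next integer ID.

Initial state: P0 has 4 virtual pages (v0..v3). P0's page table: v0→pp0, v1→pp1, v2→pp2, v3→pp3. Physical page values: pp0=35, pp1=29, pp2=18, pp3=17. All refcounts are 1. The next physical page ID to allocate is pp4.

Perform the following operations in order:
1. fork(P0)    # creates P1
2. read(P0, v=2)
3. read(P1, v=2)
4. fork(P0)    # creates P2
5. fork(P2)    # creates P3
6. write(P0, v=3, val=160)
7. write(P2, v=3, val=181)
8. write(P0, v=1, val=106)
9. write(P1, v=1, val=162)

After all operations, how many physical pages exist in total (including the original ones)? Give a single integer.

Op 1: fork(P0) -> P1. 4 ppages; refcounts: pp0:2 pp1:2 pp2:2 pp3:2
Op 2: read(P0, v2) -> 18. No state change.
Op 3: read(P1, v2) -> 18. No state change.
Op 4: fork(P0) -> P2. 4 ppages; refcounts: pp0:3 pp1:3 pp2:3 pp3:3
Op 5: fork(P2) -> P3. 4 ppages; refcounts: pp0:4 pp1:4 pp2:4 pp3:4
Op 6: write(P0, v3, 160). refcount(pp3)=4>1 -> COPY to pp4. 5 ppages; refcounts: pp0:4 pp1:4 pp2:4 pp3:3 pp4:1
Op 7: write(P2, v3, 181). refcount(pp3)=3>1 -> COPY to pp5. 6 ppages; refcounts: pp0:4 pp1:4 pp2:4 pp3:2 pp4:1 pp5:1
Op 8: write(P0, v1, 106). refcount(pp1)=4>1 -> COPY to pp6. 7 ppages; refcounts: pp0:4 pp1:3 pp2:4 pp3:2 pp4:1 pp5:1 pp6:1
Op 9: write(P1, v1, 162). refcount(pp1)=3>1 -> COPY to pp7. 8 ppages; refcounts: pp0:4 pp1:2 pp2:4 pp3:2 pp4:1 pp5:1 pp6:1 pp7:1

Answer: 8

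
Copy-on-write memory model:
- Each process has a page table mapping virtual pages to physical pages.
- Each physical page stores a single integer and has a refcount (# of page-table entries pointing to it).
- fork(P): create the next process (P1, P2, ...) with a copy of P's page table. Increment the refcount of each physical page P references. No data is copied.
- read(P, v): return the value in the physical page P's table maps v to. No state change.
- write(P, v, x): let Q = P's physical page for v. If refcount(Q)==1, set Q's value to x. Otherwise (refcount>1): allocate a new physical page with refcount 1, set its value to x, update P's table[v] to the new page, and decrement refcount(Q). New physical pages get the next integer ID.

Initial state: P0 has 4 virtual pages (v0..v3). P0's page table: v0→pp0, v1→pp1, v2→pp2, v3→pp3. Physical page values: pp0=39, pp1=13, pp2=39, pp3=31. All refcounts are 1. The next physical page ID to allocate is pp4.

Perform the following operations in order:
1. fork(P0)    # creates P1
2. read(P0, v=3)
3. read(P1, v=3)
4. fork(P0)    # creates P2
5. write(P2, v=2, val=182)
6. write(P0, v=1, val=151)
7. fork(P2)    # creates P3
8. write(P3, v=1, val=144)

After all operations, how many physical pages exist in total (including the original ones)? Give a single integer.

Op 1: fork(P0) -> P1. 4 ppages; refcounts: pp0:2 pp1:2 pp2:2 pp3:2
Op 2: read(P0, v3) -> 31. No state change.
Op 3: read(P1, v3) -> 31. No state change.
Op 4: fork(P0) -> P2. 4 ppages; refcounts: pp0:3 pp1:3 pp2:3 pp3:3
Op 5: write(P2, v2, 182). refcount(pp2)=3>1 -> COPY to pp4. 5 ppages; refcounts: pp0:3 pp1:3 pp2:2 pp3:3 pp4:1
Op 6: write(P0, v1, 151). refcount(pp1)=3>1 -> COPY to pp5. 6 ppages; refcounts: pp0:3 pp1:2 pp2:2 pp3:3 pp4:1 pp5:1
Op 7: fork(P2) -> P3. 6 ppages; refcounts: pp0:4 pp1:3 pp2:2 pp3:4 pp4:2 pp5:1
Op 8: write(P3, v1, 144). refcount(pp1)=3>1 -> COPY to pp6. 7 ppages; refcounts: pp0:4 pp1:2 pp2:2 pp3:4 pp4:2 pp5:1 pp6:1

Answer: 7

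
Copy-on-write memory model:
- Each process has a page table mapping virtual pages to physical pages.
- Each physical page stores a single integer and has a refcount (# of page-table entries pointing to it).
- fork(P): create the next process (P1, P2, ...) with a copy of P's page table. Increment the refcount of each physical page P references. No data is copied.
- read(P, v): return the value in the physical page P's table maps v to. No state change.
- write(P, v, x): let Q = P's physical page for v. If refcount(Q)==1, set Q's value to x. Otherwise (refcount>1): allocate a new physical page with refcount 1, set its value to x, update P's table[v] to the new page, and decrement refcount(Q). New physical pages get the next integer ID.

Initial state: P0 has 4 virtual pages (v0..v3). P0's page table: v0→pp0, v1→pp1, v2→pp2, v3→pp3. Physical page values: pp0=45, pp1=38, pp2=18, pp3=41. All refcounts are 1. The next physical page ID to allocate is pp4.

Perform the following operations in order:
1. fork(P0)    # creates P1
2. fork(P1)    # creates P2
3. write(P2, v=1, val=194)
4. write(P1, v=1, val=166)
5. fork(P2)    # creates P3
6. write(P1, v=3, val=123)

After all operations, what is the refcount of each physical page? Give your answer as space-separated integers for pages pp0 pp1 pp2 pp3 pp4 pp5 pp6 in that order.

Op 1: fork(P0) -> P1. 4 ppages; refcounts: pp0:2 pp1:2 pp2:2 pp3:2
Op 2: fork(P1) -> P2. 4 ppages; refcounts: pp0:3 pp1:3 pp2:3 pp3:3
Op 3: write(P2, v1, 194). refcount(pp1)=3>1 -> COPY to pp4. 5 ppages; refcounts: pp0:3 pp1:2 pp2:3 pp3:3 pp4:1
Op 4: write(P1, v1, 166). refcount(pp1)=2>1 -> COPY to pp5. 6 ppages; refcounts: pp0:3 pp1:1 pp2:3 pp3:3 pp4:1 pp5:1
Op 5: fork(P2) -> P3. 6 ppages; refcounts: pp0:4 pp1:1 pp2:4 pp3:4 pp4:2 pp5:1
Op 6: write(P1, v3, 123). refcount(pp3)=4>1 -> COPY to pp6. 7 ppages; refcounts: pp0:4 pp1:1 pp2:4 pp3:3 pp4:2 pp5:1 pp6:1

Answer: 4 1 4 3 2 1 1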